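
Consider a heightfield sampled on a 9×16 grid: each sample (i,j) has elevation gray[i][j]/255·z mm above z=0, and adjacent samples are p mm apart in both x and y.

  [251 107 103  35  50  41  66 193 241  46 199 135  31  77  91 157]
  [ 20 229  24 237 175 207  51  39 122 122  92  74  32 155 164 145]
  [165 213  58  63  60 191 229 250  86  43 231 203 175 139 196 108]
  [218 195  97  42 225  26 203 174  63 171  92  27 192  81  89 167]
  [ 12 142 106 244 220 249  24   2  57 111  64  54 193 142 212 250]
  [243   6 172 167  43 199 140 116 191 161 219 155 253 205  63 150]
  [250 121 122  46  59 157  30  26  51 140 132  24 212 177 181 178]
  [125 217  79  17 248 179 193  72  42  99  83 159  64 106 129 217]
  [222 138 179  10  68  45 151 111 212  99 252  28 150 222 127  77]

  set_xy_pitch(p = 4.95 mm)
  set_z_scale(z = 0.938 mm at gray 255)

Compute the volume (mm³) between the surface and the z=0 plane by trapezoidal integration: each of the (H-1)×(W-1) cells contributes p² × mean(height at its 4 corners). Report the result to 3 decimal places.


height_mm = gray/255 × 0.938; cell vol = 4.95² × mean(4 corners)
unit = 4.95² × 0.938 / (4×255) = 0.0225327 mm³ per gray-sum
row 0: Σ corner-gray over 15 cells = 6849  → 154.3264
row 1: Σ corner-gray over 15 cells = 8158  → 183.8217
row 2: Σ corner-gray over 15 cells = 8286  → 186.7059
row 3: Σ corner-gray over 15 cells = 7641  → 172.1723
row 4: Σ corner-gray over 15 cells = 8475  → 190.9646
row 5: Σ corner-gray over 15 cells = 7957  → 179.2926
row 6: Σ corner-gray over 15 cells = 7100  → 159.9821
row 7: Σ corner-gray over 15 cells = 7599  → 171.2259
Σ rows: total corner-gray = 62065  → 1398.4915 mm³

1398.491


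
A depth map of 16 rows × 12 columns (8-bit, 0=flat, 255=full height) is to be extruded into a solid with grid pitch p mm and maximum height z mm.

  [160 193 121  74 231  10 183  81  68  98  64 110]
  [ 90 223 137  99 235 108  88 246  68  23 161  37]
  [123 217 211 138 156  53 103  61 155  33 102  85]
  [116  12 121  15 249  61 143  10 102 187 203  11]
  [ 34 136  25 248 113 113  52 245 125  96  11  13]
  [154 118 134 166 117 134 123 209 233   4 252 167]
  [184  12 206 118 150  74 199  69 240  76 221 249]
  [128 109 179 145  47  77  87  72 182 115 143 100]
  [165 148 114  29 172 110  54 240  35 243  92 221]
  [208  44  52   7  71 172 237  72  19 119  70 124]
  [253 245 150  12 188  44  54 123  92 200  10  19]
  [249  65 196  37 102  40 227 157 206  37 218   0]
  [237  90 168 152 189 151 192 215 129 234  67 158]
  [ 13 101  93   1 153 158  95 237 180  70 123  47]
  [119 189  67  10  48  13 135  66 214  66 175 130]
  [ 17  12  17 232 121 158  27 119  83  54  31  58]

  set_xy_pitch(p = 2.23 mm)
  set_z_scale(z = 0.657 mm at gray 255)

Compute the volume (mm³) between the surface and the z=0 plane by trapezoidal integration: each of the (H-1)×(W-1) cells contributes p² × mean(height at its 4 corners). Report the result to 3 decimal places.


255.876

height_mm = gray/255 × 0.657; cell vol = 2.23² × mean(4 corners)
unit = 2.23² × 0.657 / (4×255) = 0.00320313 mm³ per gray-sum
row 0: Σ corner-gray over 11 cells = 5419  → 17.3578
row 1: Σ corner-gray over 11 cells = 5569  → 17.8382
row 2: Σ corner-gray over 11 cells = 4999  → 16.0125
row 3: Σ corner-gray over 11 cells = 4708  → 15.0803
row 4: Σ corner-gray over 11 cells = 5676  → 18.1810
row 5: Σ corner-gray over 11 cells = 6464  → 20.7050
row 6: Σ corner-gray over 11 cells = 5703  → 18.2675
row 7: Σ corner-gray over 11 cells = 5400  → 17.2969
row 8: Σ corner-gray over 11 cells = 4918  → 15.7530
row 9: Σ corner-gray over 11 cells = 4566  → 14.6255
row 10: Σ corner-gray over 11 cells = 5327  → 17.0631
row 11: Σ corner-gray over 11 cells = 6388  → 20.4616
row 12: Σ corner-gray over 11 cells = 6051  → 19.3822
row 13: Σ corner-gray over 11 cells = 4697  → 15.0451
row 14: Σ corner-gray over 11 cells = 3998  → 12.8061
Σ rows: total corner-gray = 79883  → 255.8758 mm³


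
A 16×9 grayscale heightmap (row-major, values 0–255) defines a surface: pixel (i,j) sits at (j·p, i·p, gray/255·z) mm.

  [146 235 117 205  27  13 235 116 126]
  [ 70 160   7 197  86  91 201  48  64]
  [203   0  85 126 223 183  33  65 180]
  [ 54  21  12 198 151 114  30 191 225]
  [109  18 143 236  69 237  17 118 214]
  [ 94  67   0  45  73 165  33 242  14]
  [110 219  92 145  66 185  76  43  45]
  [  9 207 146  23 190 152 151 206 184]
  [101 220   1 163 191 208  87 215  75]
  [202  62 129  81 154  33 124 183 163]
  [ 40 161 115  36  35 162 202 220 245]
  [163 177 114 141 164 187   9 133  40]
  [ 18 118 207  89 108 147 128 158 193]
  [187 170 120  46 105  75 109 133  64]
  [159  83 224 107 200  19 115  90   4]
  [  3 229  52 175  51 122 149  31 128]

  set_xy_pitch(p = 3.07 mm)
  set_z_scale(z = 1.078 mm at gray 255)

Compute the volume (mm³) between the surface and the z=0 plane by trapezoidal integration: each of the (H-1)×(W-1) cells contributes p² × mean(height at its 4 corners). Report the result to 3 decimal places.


575.248

height_mm = gray/255 × 1.078; cell vol = 3.07² × mean(4 corners)
unit = 3.07² × 1.078 / (4×255) = 0.00996083 mm³ per gray-sum
row 0: Σ corner-gray over 8 cells = 3882  → 38.6679
row 1: Σ corner-gray over 8 cells = 3527  → 35.1318
row 2: Σ corner-gray over 8 cells = 3526  → 35.1219
row 3: Σ corner-gray over 8 cells = 3712  → 36.9746
row 4: Σ corner-gray over 8 cells = 3357  → 33.4385
row 5: Σ corner-gray over 8 cells = 3165  → 31.5260
row 6: Σ corner-gray over 8 cells = 4150  → 41.3374
row 7: Σ corner-gray over 8 cells = 4689  → 46.7063
row 8: Σ corner-gray over 8 cells = 4243  → 42.2638
row 9: Σ corner-gray over 8 cells = 4044  → 40.2816
row 10: Σ corner-gray over 8 cells = 4200  → 41.8355
row 11: Σ corner-gray over 8 cells = 4174  → 41.5765
row 12: Σ corner-gray over 8 cells = 3888  → 38.7277
row 13: Σ corner-gray over 8 cells = 3606  → 35.9187
row 14: Σ corner-gray over 8 cells = 3588  → 35.7394
Σ rows: total corner-gray = 57751  → 575.2476 mm³


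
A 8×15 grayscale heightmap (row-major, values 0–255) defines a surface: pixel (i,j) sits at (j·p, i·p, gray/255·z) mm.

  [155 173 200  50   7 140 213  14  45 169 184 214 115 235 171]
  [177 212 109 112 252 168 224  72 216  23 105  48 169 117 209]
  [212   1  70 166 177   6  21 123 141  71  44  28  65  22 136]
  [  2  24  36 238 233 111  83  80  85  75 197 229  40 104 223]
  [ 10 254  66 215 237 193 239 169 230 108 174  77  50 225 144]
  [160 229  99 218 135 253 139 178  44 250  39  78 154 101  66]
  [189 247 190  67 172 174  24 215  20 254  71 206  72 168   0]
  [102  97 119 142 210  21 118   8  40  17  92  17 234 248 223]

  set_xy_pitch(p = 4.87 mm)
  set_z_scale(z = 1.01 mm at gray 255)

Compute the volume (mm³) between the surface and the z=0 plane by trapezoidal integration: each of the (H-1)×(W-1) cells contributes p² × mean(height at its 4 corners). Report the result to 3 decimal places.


height_mm = gray/255 × 1.01; cell vol = 4.87² × mean(4 corners)
unit = 4.87² × 1.01 / (4×255) = 0.0234844 mm³ per gray-sum
row 0: Σ corner-gray over 14 cells = 7884  → 185.1509
row 1: Σ corner-gray over 14 cells = 6258  → 146.9653
row 2: Σ corner-gray over 14 cells = 5513  → 129.4694
row 3: Σ corner-gray over 14 cells = 7923  → 186.0668
row 4: Σ corner-gray over 14 cells = 8688  → 204.0323
row 5: Σ corner-gray over 14 cells = 8009  → 188.0864
row 6: Σ corner-gray over 14 cells = 7000  → 164.3907
Σ rows: total corner-gray = 51275  → 1204.1617 mm³

1204.162


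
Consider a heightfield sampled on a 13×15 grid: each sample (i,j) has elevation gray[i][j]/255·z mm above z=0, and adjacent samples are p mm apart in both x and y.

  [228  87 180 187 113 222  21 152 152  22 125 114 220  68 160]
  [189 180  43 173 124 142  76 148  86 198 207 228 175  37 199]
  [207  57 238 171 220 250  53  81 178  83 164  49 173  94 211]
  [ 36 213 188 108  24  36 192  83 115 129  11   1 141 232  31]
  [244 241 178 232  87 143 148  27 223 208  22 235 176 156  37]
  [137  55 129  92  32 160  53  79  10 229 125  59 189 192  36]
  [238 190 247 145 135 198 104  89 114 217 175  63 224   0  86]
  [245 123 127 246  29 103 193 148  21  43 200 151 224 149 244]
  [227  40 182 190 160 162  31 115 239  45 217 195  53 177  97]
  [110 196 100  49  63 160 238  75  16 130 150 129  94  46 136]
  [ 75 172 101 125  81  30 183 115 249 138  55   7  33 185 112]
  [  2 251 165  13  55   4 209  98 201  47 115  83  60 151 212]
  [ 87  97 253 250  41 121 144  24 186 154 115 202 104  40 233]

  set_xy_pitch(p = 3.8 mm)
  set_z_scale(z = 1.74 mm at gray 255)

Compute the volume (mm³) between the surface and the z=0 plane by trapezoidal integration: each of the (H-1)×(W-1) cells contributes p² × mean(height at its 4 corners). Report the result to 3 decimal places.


height_mm = gray/255 × 1.74; cell vol = 3.8² × mean(4 corners)
unit = 3.8² × 1.74 / (4×255) = 0.0246329 mm³ per gray-sum
row 0: Σ corner-gray over 14 cells = 7736  → 190.5604
row 1: Σ corner-gray over 14 cells = 8062  → 198.5908
row 2: Σ corner-gray over 14 cells = 7053  → 173.7361
row 3: Σ corner-gray over 14 cells = 7446  → 183.4169
row 4: Σ corner-gray over 14 cells = 7414  → 182.6286
row 5: Σ corner-gray over 14 cells = 7107  → 175.0663
row 6: Σ corner-gray over 14 cells = 8129  → 200.2412
row 7: Σ corner-gray over 14 cells = 7939  → 195.5609
row 8: Σ corner-gray over 14 cells = 7074  → 174.2534
row 9: Σ corner-gray over 14 cells = 6273  → 154.5224
row 10: Σ corner-gray over 14 cells = 6253  → 154.0298
row 11: Σ corner-gray over 14 cells = 6900  → 169.9673
Σ rows: total corner-gray = 87386  → 2152.5742 mm³

2152.574


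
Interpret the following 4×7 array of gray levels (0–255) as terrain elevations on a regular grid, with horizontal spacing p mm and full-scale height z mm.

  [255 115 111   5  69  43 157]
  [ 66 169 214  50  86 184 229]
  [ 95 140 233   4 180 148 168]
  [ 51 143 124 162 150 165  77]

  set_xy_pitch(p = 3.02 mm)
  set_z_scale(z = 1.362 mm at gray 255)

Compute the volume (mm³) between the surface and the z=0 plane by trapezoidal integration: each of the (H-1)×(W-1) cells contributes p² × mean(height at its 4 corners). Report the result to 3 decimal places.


115.232

height_mm = gray/255 × 1.362; cell vol = 3.02² × mean(4 corners)
unit = 3.02² × 1.362 / (4×255) = 0.0121784 mm³ per gray-sum
row 0: Σ corner-gray over 6 cells = 2799  → 34.0874
row 1: Σ corner-gray over 6 cells = 3374  → 41.0900
row 2: Σ corner-gray over 6 cells = 3289  → 40.0548
Σ rows: total corner-gray = 9462  → 115.2322 mm³


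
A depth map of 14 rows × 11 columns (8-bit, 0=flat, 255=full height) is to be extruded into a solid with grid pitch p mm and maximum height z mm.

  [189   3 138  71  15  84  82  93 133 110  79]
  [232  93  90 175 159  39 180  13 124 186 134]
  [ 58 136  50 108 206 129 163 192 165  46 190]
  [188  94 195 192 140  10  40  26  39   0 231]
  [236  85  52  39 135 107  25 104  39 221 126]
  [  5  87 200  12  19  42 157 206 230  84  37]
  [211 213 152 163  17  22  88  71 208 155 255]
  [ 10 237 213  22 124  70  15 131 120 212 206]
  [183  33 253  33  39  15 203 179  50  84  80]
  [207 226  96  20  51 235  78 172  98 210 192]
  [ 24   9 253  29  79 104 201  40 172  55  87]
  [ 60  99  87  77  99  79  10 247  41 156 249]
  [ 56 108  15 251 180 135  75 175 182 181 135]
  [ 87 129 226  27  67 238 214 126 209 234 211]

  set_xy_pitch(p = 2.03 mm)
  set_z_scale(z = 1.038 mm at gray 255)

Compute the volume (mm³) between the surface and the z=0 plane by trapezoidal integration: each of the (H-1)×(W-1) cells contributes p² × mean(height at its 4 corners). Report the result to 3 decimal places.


255.274

height_mm = gray/255 × 1.038; cell vol = 2.03² × mean(4 corners)
unit = 2.03² × 1.038 / (4×255) = 0.00419362 mm³ per gray-sum
row 0: Σ corner-gray over 10 cells = 4210  → 17.6551
row 1: Σ corner-gray over 10 cells = 5122  → 21.4797
row 2: Σ corner-gray over 10 cells = 4529  → 18.9929
row 3: Σ corner-gray over 10 cells = 3867  → 16.2167
row 4: Σ corner-gray over 10 cells = 4092  → 17.1603
row 5: Σ corner-gray over 10 cells = 4760  → 19.9616
row 6: Σ corner-gray over 10 cells = 5148  → 21.5888
row 7: Σ corner-gray over 10 cells = 4545  → 19.0600
row 8: Σ corner-gray over 10 cells = 4812  → 20.1797
row 9: Σ corner-gray over 10 cells = 4766  → 19.9868
row 10: Σ corner-gray over 10 cells = 4094  → 17.1687
row 11: Σ corner-gray over 10 cells = 4894  → 20.5236
row 12: Σ corner-gray over 10 cells = 6033  → 25.3001
Σ rows: total corner-gray = 60872  → 255.2741 mm³


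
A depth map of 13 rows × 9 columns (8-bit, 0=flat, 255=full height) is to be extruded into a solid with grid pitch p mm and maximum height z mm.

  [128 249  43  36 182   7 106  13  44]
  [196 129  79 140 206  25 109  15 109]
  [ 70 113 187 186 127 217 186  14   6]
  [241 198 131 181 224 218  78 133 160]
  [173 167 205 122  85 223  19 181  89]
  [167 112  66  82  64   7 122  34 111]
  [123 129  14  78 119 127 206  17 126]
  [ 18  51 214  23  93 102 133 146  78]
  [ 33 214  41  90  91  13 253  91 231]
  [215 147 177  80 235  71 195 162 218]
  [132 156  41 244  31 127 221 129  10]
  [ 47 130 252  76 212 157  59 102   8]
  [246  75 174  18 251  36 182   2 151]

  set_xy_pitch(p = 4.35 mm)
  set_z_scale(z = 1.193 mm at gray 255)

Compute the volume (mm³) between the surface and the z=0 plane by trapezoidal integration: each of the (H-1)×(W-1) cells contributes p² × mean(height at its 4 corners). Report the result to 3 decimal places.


height_mm = gray/255 × 1.193; cell vol = 4.35² × mean(4 corners)
unit = 4.35² × 1.193 / (4×255) = 0.0221319 mm³ per gray-sum
row 0: Σ corner-gray over 8 cells = 3155  → 69.8262
row 1: Σ corner-gray over 8 cells = 3847  → 85.1414
row 2: Σ corner-gray over 8 cells = 4863  → 107.6275
row 3: Σ corner-gray over 8 cells = 4993  → 110.5046
row 4: Σ corner-gray over 8 cells = 3518  → 77.8600
row 5: Σ corner-gray over 8 cells = 2881  → 63.7620
row 6: Σ corner-gray over 8 cells = 3249  → 71.9066
row 7: Σ corner-gray over 8 cells = 3470  → 76.7977
row 8: Σ corner-gray over 8 cells = 4417  → 97.7566
row 9: Σ corner-gray over 8 cells = 4607  → 101.9617
row 10: Σ corner-gray over 8 cells = 4071  → 90.0990
row 11: Σ corner-gray over 8 cells = 3904  → 86.4030
Σ rows: total corner-gray = 46975  → 1039.6462 mm³

1039.646


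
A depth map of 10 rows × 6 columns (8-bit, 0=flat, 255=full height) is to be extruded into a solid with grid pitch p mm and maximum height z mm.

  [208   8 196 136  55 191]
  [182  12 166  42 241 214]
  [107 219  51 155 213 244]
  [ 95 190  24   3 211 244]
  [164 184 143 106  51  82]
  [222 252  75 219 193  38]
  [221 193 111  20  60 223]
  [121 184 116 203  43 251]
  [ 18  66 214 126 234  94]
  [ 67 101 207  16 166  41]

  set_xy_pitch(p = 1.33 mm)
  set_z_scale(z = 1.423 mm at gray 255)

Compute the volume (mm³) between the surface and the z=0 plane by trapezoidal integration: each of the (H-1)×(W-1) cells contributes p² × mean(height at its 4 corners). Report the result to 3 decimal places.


60.700

height_mm = gray/255 × 1.423; cell vol = 1.33² × mean(4 corners)
unit = 1.33² × 1.423 / (4×255) = 0.00246779 mm³ per gray-sum
row 0: Σ corner-gray over 5 cells = 2507  → 6.1867
row 1: Σ corner-gray over 5 cells = 2945  → 7.2676
row 2: Σ corner-gray over 5 cells = 2822  → 6.9641
row 3: Σ corner-gray over 5 cells = 2409  → 5.9449
row 4: Σ corner-gray over 5 cells = 2952  → 7.2849
row 5: Σ corner-gray over 5 cells = 2950  → 7.2800
row 6: Σ corner-gray over 5 cells = 2676  → 6.6038
row 7: Σ corner-gray over 5 cells = 2856  → 7.0480
row 8: Σ corner-gray over 5 cells = 2480  → 6.1201
Σ rows: total corner-gray = 24597  → 60.7002 mm³


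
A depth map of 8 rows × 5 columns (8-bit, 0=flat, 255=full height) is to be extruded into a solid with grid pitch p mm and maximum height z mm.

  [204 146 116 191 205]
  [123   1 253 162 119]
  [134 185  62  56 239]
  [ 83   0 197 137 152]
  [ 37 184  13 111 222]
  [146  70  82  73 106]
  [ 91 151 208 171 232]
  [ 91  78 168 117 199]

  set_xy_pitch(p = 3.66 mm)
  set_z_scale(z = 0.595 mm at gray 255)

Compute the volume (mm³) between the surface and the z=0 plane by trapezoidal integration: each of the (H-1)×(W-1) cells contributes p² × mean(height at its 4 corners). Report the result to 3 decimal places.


height_mm = gray/255 × 0.595; cell vol = 3.66² × mean(4 corners)
unit = 3.66² × 0.595 / (4×255) = 0.0078141 mm³ per gray-sum
row 0: Σ corner-gray over 4 cells = 2389  → 18.6679
row 1: Σ corner-gray over 4 cells = 2053  → 16.0423
row 2: Σ corner-gray over 4 cells = 1882  → 14.7061
row 3: Σ corner-gray over 4 cells = 1778  → 13.8935
row 4: Σ corner-gray over 4 cells = 1577  → 12.3228
row 5: Σ corner-gray over 4 cells = 2085  → 16.2924
row 6: Σ corner-gray over 4 cells = 2399  → 18.7460
Σ rows: total corner-gray = 14163  → 110.6711 mm³

110.671


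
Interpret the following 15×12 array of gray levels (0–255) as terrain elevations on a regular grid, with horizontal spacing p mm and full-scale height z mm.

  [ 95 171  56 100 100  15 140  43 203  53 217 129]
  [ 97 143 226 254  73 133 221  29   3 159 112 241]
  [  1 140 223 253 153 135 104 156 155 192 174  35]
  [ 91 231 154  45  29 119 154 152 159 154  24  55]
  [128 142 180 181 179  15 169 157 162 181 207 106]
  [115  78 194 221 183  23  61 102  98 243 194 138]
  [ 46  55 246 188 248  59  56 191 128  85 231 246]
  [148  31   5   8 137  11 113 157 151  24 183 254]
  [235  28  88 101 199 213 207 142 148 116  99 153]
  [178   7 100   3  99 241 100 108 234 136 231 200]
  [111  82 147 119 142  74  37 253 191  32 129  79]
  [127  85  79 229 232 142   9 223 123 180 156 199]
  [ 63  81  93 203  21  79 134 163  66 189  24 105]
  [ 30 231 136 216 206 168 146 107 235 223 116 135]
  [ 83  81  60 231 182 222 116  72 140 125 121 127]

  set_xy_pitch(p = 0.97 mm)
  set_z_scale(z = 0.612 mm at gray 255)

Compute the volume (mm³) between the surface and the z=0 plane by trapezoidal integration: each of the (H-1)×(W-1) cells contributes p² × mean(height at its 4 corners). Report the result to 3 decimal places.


height_mm = gray/255 × 0.612; cell vol = 0.97² × mean(4 corners)
unit = 0.97² × 0.612 / (4×255) = 0.00056454 mm³ per gray-sum
row 0: Σ corner-gray over 11 cells = 5464  → 3.0846
row 1: Σ corner-gray over 11 cells = 6450  → 3.6413
row 2: Σ corner-gray over 11 cells = 5994  → 3.3839
row 3: Σ corner-gray over 11 cells = 5968  → 3.3692
row 4: Σ corner-gray over 11 cells = 6427  → 3.6283
row 5: Σ corner-gray over 11 cells = 6313  → 3.5639
row 6: Σ corner-gray over 11 cells = 5308  → 2.9966
row 7: Σ corner-gray over 11 cells = 5112  → 2.8859
row 8: Σ corner-gray over 11 cells = 5966  → 3.3680
row 9: Σ corner-gray over 11 cells = 5498  → 3.1038
row 10: Σ corner-gray over 11 cells = 5844  → 3.2992
row 11: Σ corner-gray over 11 cells = 5516  → 3.1140
row 12: Σ corner-gray over 11 cells = 6007  → 3.3912
row 13: Σ corner-gray over 11 cells = 6643  → 3.7502
Σ rows: total corner-gray = 82510  → 46.5802 mm³

46.580


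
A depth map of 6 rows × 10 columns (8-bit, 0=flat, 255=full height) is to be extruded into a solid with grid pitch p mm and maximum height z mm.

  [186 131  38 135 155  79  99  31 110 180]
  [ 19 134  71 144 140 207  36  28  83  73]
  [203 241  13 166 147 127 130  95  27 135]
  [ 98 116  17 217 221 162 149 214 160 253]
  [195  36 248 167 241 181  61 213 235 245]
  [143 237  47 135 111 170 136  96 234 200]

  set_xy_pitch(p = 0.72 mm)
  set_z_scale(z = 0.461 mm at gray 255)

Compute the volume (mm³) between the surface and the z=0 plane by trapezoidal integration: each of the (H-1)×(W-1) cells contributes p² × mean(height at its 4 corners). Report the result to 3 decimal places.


5.798

height_mm = gray/255 × 0.461; cell vol = 0.72² × mean(4 corners)
unit = 0.72² × 0.461 / (4×255) = 0.000234296 mm³ per gray-sum
row 0: Σ corner-gray over 9 cells = 3700  → 0.8669
row 1: Σ corner-gray over 9 cells = 4008  → 0.9391
row 2: Σ corner-gray over 9 cells = 5093  → 1.1933
row 3: Σ corner-gray over 9 cells = 6067  → 1.4215
row 4: Σ corner-gray over 9 cells = 5879  → 1.3774
Σ rows: total corner-gray = 24747  → 5.7981 mm³


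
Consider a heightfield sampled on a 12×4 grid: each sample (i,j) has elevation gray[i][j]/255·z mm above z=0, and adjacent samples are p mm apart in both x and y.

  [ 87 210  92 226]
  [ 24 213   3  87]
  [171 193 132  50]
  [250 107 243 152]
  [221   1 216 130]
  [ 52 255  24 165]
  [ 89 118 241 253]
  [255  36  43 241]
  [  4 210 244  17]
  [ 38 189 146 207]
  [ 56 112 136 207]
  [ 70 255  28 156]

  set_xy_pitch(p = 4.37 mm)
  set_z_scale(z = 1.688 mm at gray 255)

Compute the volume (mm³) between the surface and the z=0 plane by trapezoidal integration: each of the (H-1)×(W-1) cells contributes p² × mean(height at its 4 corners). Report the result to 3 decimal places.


584.507

height_mm = gray/255 × 1.688; cell vol = 4.37² × mean(4 corners)
unit = 4.37² × 1.688 / (4×255) = 0.0316035 mm³ per gray-sum
row 0: Σ corner-gray over 3 cells = 1460  → 46.1411
row 1: Σ corner-gray over 3 cells = 1414  → 44.6873
row 2: Σ corner-gray over 3 cells = 1973  → 62.3537
row 3: Σ corner-gray over 3 cells = 1887  → 59.6358
row 4: Σ corner-gray over 3 cells = 1560  → 49.3015
row 5: Σ corner-gray over 3 cells = 1835  → 57.9924
row 6: Σ corner-gray over 3 cells = 1714  → 54.1684
row 7: Σ corner-gray over 3 cells = 1583  → 50.0283
row 8: Σ corner-gray over 3 cells = 1844  → 58.2768
row 9: Σ corner-gray over 3 cells = 1674  → 52.9043
row 10: Σ corner-gray over 3 cells = 1551  → 49.0170
Σ rows: total corner-gray = 18495  → 584.5067 mm³


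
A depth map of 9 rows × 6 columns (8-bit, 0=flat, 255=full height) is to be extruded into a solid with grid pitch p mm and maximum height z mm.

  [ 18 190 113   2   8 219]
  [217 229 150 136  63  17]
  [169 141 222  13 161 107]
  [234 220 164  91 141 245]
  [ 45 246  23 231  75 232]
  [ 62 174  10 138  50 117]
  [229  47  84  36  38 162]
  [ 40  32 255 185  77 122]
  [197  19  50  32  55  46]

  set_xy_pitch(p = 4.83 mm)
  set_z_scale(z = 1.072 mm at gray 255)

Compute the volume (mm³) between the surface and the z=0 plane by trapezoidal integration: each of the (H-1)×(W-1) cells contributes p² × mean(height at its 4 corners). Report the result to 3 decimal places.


height_mm = gray/255 × 1.072; cell vol = 4.83² × mean(4 corners)
unit = 4.83² × 1.072 / (4×255) = 0.0245182 mm³ per gray-sum
row 0: Σ corner-gray over 5 cells = 2253  → 55.2395
row 1: Σ corner-gray over 5 cells = 2740  → 67.1799
row 2: Σ corner-gray over 5 cells = 3061  → 75.0503
row 3: Σ corner-gray over 5 cells = 3138  → 76.9382
row 4: Σ corner-gray over 5 cells = 2350  → 57.6178
row 5: Σ corner-gray over 5 cells = 1724  → 42.2694
row 6: Σ corner-gray over 5 cells = 2061  → 50.5320
row 7: Σ corner-gray over 5 cells = 1815  → 44.5006
Σ rows: total corner-gray = 19142  → 469.3277 mm³

469.328


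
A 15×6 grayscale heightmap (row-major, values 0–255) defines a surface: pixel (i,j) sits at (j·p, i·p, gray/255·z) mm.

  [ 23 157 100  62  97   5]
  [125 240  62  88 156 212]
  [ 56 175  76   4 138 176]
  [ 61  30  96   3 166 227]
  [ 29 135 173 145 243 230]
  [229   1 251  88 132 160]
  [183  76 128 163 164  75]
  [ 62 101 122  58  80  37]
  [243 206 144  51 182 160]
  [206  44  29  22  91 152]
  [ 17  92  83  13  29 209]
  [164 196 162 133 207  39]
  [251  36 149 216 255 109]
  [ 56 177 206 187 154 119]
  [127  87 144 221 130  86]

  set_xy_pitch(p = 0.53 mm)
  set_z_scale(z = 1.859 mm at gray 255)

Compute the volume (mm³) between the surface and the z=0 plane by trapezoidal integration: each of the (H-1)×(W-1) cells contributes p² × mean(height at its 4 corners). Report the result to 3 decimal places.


17.838

height_mm = gray/255 × 1.859; cell vol = 0.53² × mean(4 corners)
unit = 0.53² × 1.859 / (4×255) = 0.000511954 mm³ per gray-sum
row 0: Σ corner-gray over 5 cells = 2289  → 1.1719
row 1: Σ corner-gray over 5 cells = 2447  → 1.2528
row 2: Σ corner-gray over 5 cells = 1896  → 0.9707
row 3: Σ corner-gray over 5 cells = 2529  → 1.2947
row 4: Σ corner-gray over 5 cells = 2984  → 1.5277
row 5: Σ corner-gray over 5 cells = 2653  → 1.3582
row 6: Σ corner-gray over 5 cells = 2141  → 1.0961
row 7: Σ corner-gray over 5 cells = 2390  → 1.2236
row 8: Σ corner-gray over 5 cells = 2299  → 1.1770
row 9: Σ corner-gray over 5 cells = 1390  → 0.7116
row 10: Σ corner-gray over 5 cells = 2259  → 1.1565
row 11: Σ corner-gray over 5 cells = 3271  → 1.6746
row 12: Σ corner-gray over 5 cells = 3295  → 1.6869
row 13: Σ corner-gray over 5 cells = 3000  → 1.5359
Σ rows: total corner-gray = 34843  → 17.8380 mm³


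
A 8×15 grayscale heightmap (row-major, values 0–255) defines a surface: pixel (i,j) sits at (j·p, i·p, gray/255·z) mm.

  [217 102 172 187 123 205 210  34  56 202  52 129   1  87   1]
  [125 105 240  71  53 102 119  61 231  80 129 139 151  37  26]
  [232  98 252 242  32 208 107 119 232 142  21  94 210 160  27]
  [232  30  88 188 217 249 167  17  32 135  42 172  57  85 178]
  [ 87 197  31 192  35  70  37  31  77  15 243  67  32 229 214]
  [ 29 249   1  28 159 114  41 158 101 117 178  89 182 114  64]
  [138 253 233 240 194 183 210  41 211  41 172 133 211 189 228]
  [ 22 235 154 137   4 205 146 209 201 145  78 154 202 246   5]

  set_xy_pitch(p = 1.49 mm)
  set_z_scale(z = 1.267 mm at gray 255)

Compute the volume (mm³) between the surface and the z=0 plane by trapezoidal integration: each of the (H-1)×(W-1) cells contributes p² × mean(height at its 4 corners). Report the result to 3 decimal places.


140.106

height_mm = gray/255 × 1.267; cell vol = 1.49² × mean(4 corners)
unit = 1.49² × 1.267 / (4×255) = 0.00275771 mm³ per gray-sum
row 0: Σ corner-gray over 14 cells = 6525  → 17.9941
row 1: Σ corner-gray over 14 cells = 7280  → 20.0761
row 2: Σ corner-gray over 14 cells = 7461  → 20.5753
row 3: Σ corner-gray over 14 cells = 6181  → 17.0454
row 4: Σ corner-gray over 14 cells = 5968  → 16.4580
row 5: Σ corner-gray over 14 cells = 8143  → 22.4561
row 6: Σ corner-gray over 14 cells = 9247  → 25.5006
Σ rows: total corner-gray = 50805  → 140.1056 mm³


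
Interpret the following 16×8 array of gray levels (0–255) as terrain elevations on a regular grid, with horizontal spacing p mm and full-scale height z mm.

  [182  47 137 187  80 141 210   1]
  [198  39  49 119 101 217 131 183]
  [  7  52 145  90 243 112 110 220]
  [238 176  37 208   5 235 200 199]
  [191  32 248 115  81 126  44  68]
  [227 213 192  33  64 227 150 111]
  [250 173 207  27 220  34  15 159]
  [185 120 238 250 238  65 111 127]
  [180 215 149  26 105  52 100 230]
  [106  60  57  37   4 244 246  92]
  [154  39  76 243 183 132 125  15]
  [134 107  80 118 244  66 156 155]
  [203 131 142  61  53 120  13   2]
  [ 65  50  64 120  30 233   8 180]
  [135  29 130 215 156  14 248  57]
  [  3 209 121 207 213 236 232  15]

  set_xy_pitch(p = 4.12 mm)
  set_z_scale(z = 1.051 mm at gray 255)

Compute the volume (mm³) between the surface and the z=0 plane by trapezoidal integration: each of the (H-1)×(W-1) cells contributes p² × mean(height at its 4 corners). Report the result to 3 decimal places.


height_mm = gray/255 × 1.051; cell vol = 4.12² × mean(4 corners)
unit = 4.12² × 1.051 / (4×255) = 0.0174903 mm³ per gray-sum
row 0: Σ corner-gray over 7 cells = 3480  → 60.8662
row 1: Σ corner-gray over 7 cells = 3424  → 59.8867
row 2: Σ corner-gray over 7 cells = 3890  → 68.0372
row 3: Σ corner-gray over 7 cells = 3710  → 64.8890
row 4: Σ corner-gray over 7 cells = 3647  → 63.7871
row 5: Σ corner-gray over 7 cells = 3857  → 67.4600
row 6: Σ corner-gray over 7 cells = 4117  → 72.0075
row 7: Σ corner-gray over 7 cells = 4060  → 71.0106
row 8: Σ corner-gray over 7 cells = 3198  → 55.9339
row 9: Σ corner-gray over 7 cells = 3259  → 57.0009
row 10: Σ corner-gray over 7 cells = 3596  → 62.8951
row 11: Σ corner-gray over 7 cells = 3076  → 53.8001
row 12: Σ corner-gray over 7 cells = 2500  → 43.7257
row 13: Σ corner-gray over 7 cells = 3031  → 53.0131
row 14: Σ corner-gray over 7 cells = 4230  → 73.9839
Σ rows: total corner-gray = 53075  → 928.2971 mm³

928.297


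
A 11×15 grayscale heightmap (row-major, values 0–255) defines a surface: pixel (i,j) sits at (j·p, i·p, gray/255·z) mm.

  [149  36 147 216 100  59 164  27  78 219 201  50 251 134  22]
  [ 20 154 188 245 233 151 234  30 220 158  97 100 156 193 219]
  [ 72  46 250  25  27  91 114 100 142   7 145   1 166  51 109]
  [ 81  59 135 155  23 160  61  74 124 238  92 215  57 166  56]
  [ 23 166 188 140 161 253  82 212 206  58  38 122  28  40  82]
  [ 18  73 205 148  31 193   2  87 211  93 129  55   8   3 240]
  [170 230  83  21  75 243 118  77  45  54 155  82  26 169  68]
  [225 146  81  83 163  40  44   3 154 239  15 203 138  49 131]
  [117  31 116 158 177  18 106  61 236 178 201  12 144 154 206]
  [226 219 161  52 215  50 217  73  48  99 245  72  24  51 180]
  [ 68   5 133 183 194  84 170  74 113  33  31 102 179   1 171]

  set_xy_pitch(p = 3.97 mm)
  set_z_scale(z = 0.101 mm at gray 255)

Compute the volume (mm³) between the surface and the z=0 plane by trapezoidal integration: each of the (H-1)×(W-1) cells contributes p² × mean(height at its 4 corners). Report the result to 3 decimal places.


102.284

height_mm = gray/255 × 0.101; cell vol = 3.97² × mean(4 corners)
unit = 3.97² × 0.101 / (4×255) = 0.00156064 mm³ per gray-sum
row 0: Σ corner-gray over 14 cells = 8092  → 12.6287
row 1: Σ corner-gray over 14 cells = 7068  → 11.0306
row 2: Σ corner-gray over 14 cells = 5766  → 8.9986
row 3: Σ corner-gray over 14 cells = 6748  → 10.5312
row 4: Σ corner-gray over 14 cells = 6227  → 9.7181
row 5: Σ corner-gray over 14 cells = 5728  → 8.9393
row 6: Σ corner-gray over 14 cells = 6066  → 9.4668
row 7: Σ corner-gray over 14 cells = 6579  → 10.2674
row 8: Σ corner-gray over 14 cells = 6965  → 10.8698
row 9: Σ corner-gray over 14 cells = 6301  → 9.8336
Σ rows: total corner-gray = 65540  → 102.2842 mm³


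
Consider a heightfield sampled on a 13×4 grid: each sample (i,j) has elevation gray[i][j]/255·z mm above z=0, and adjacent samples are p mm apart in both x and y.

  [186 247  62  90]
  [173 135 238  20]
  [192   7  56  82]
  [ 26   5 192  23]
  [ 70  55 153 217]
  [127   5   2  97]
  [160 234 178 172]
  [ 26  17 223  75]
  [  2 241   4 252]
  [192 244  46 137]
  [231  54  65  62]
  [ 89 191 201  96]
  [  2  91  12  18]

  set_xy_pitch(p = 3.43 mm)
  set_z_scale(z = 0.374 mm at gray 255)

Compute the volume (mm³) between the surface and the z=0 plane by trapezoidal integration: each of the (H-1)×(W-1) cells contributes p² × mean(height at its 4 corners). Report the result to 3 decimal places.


70.513

height_mm = gray/255 × 0.374; cell vol = 3.43² × mean(4 corners)
unit = 3.43² × 0.374 / (4×255) = 0.0043138 mm³ per gray-sum
row 0: Σ corner-gray over 3 cells = 1833  → 7.9072
row 1: Σ corner-gray over 3 cells = 1339  → 5.7762
row 2: Σ corner-gray over 3 cells = 843  → 3.6365
row 3: Σ corner-gray over 3 cells = 1146  → 4.9436
row 4: Σ corner-gray over 3 cells = 941  → 4.0593
row 5: Σ corner-gray over 3 cells = 1394  → 6.0134
row 6: Σ corner-gray over 3 cells = 1737  → 7.4931
row 7: Σ corner-gray over 3 cells = 1325  → 5.7158
row 8: Σ corner-gray over 3 cells = 1653  → 7.1307
row 9: Σ corner-gray over 3 cells = 1440  → 6.2119
row 10: Σ corner-gray over 3 cells = 1500  → 6.4707
row 11: Σ corner-gray over 3 cells = 1195  → 5.1550
Σ rows: total corner-gray = 16346  → 70.5133 mm³


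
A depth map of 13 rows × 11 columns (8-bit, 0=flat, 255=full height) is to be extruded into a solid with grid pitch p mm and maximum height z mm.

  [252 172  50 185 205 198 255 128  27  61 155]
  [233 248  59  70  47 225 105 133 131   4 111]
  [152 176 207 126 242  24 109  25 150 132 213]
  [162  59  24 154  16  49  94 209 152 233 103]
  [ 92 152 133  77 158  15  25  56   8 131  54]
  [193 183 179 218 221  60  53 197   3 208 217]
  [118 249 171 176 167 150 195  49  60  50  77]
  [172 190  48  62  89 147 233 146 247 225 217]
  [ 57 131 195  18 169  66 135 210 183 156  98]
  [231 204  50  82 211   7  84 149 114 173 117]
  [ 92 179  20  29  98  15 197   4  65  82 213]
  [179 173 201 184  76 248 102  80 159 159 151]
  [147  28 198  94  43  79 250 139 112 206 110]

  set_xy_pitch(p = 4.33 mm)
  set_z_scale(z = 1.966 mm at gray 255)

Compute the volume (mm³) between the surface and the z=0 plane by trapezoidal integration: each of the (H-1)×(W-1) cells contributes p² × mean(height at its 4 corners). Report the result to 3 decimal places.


height_mm = gray/255 × 1.966; cell vol = 4.33² × mean(4 corners)
unit = 4.33² × 1.966 / (4×255) = 0.0361376 mm³ per gray-sum
row 0: Σ corner-gray over 10 cells = 5357  → 193.5890
row 1: Σ corner-gray over 10 cells = 5135  → 185.5665
row 2: Σ corner-gray over 10 cells = 4992  → 180.3988
row 3: Σ corner-gray over 10 cells = 3901  → 140.9727
row 4: Σ corner-gray over 10 cells = 4710  → 170.2080
row 5: Σ corner-gray over 10 cells = 5783  → 208.9837
row 6: Σ corner-gray over 10 cells = 5892  → 212.9227
row 7: Σ corner-gray over 10 cells = 5844  → 211.1881
row 8: Σ corner-gray over 10 cells = 5177  → 187.0843
row 9: Σ corner-gray over 10 cells = 4179  → 151.0190
row 10: Σ corner-gray over 10 cells = 4777  → 172.6292
row 11: Σ corner-gray over 10 cells = 5649  → 204.1412
Σ rows: total corner-gray = 61396  → 2218.7032 mm³

2218.703


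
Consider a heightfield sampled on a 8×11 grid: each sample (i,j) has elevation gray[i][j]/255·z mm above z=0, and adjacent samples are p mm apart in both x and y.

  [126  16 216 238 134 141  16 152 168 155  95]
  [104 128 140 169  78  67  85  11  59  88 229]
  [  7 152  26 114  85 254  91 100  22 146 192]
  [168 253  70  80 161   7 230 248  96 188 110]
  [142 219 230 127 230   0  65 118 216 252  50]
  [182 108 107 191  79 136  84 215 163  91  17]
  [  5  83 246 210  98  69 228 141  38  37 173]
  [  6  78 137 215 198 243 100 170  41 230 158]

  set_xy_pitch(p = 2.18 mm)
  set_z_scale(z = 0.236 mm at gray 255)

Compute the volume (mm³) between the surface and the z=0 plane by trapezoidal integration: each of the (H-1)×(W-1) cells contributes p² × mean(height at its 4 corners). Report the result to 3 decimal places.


39.755

height_mm = gray/255 × 0.236; cell vol = 2.18² × mean(4 corners)
unit = 2.18² × 0.236 / (4×255) = 0.00109957 mm³ per gray-sum
row 0: Σ corner-gray over 10 cells = 4676  → 5.1416
row 1: Σ corner-gray over 10 cells = 4162  → 4.5764
row 2: Σ corner-gray over 10 cells = 5123  → 5.6331
row 3: Σ corner-gray over 10 cells = 6050  → 6.6524
row 4: Σ corner-gray over 10 cells = 5653  → 6.2159
row 5: Σ corner-gray over 10 cells = 5025  → 5.5254
row 6: Σ corner-gray over 10 cells = 5466  → 6.0103
Σ rows: total corner-gray = 36155  → 39.7551 mm³


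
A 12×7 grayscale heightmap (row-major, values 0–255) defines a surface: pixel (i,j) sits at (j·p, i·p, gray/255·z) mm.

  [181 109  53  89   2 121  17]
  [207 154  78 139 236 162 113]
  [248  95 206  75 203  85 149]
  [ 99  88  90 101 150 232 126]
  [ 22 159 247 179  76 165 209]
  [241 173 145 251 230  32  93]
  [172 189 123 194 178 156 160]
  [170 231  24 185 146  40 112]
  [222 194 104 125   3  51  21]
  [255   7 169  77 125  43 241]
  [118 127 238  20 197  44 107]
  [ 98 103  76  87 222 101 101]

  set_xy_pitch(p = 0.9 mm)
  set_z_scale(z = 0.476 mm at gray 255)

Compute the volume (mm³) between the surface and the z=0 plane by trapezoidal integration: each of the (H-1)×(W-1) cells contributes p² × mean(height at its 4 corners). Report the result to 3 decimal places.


13.403

height_mm = gray/255 × 0.476; cell vol = 0.9² × mean(4 corners)
unit = 0.9² × 0.476 / (4×255) = 0.000378 mm³ per gray-sum
row 0: Σ corner-gray over 6 cells = 2804  → 1.0599
row 1: Σ corner-gray over 6 cells = 3583  → 1.3544
row 2: Σ corner-gray over 6 cells = 3272  → 1.2368
row 3: Σ corner-gray over 6 cells = 3430  → 1.2965
row 4: Σ corner-gray over 6 cells = 3879  → 1.4663
row 5: Σ corner-gray over 6 cells = 4008  → 1.5150
row 6: Σ corner-gray over 6 cells = 3546  → 1.3404
row 7: Σ corner-gray over 6 cells = 2731  → 1.0323
row 8: Σ corner-gray over 6 cells = 2535  → 0.9582
row 9: Σ corner-gray over 6 cells = 2815  → 1.0641
row 10: Σ corner-gray over 6 cells = 2854  → 1.0788
Σ rows: total corner-gray = 35457  → 13.4027 mm³


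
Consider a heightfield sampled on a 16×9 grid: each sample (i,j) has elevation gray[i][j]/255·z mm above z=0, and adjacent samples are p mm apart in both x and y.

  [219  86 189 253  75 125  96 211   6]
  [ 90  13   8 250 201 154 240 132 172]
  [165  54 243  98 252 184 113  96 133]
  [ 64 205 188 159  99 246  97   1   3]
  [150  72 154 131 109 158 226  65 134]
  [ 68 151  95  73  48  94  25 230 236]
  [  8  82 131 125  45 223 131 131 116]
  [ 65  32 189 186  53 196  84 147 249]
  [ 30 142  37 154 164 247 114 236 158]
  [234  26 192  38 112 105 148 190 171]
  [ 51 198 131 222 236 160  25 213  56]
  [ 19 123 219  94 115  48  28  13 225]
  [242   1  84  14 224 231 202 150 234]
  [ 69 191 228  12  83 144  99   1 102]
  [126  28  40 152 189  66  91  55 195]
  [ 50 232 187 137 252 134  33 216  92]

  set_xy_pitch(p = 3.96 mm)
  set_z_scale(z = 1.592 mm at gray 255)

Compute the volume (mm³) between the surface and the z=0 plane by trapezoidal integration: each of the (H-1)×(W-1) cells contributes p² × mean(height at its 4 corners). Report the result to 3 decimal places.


height_mm = gray/255 × 1.592; cell vol = 3.96² × mean(4 corners)
unit = 3.96² × 1.592 / (4×255) = 0.0244756 mm³ per gray-sum
row 0: Σ corner-gray over 8 cells = 4553  → 111.4374
row 1: Σ corner-gray over 8 cells = 4636  → 113.4689
row 2: Σ corner-gray over 8 cells = 4435  → 108.5493
row 3: Σ corner-gray over 8 cells = 4171  → 102.0877
row 4: Σ corner-gray over 8 cells = 3850  → 94.2310
row 5: Σ corner-gray over 8 cells = 3596  → 88.0142
row 6: Σ corner-gray over 8 cells = 3948  → 96.6297
row 7: Σ corner-gray over 8 cells = 4464  → 109.2591
row 8: Σ corner-gray over 8 cells = 4403  → 107.7660
row 9: Σ corner-gray over 8 cells = 4504  → 110.2381
row 10: Σ corner-gray over 8 cells = 4001  → 97.9269
row 11: Σ corner-gray over 8 cells = 3812  → 93.3010
row 12: Σ corner-gray over 8 cells = 3975  → 97.2905
row 13: Σ corner-gray over 8 cells = 3250  → 79.5457
row 14: Σ corner-gray over 8 cells = 4087  → 100.0318
Σ rows: total corner-gray = 61685  → 1509.7771 mm³

1509.777


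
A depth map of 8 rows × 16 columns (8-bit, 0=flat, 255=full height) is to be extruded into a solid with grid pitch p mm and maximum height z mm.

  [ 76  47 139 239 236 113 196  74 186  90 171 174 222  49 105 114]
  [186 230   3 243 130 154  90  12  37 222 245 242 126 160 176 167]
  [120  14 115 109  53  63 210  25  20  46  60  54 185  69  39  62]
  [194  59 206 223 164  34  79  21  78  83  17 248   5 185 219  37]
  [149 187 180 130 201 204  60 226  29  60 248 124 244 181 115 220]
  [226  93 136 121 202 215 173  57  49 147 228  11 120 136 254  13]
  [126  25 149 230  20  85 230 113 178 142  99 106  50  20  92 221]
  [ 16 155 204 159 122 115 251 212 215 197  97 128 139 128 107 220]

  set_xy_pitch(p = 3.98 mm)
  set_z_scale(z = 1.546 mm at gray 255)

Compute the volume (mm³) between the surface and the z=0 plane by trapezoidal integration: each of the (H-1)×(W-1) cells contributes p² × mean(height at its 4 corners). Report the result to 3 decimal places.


height_mm = gray/255 × 1.546; cell vol = 3.98² × mean(4 corners)
unit = 3.98² × 1.546 / (4×255) = 0.0240091 mm³ per gray-sum
row 0: Σ corner-gray over 15 cells = 8765  → 210.4396
row 1: Σ corner-gray over 15 cells = 6799  → 163.2377
row 2: Σ corner-gray over 15 cells = 5779  → 138.7485
row 3: Σ corner-gray over 15 cells = 8220  → 197.3546
row 4: Σ corner-gray over 15 cells = 8870  → 212.9605
row 5: Σ corner-gray over 15 cells = 7548  → 181.2205
row 6: Σ corner-gray over 15 cells = 8119  → 194.9297
Σ rows: total corner-gray = 54100  → 1298.8911 mm³

1298.891
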